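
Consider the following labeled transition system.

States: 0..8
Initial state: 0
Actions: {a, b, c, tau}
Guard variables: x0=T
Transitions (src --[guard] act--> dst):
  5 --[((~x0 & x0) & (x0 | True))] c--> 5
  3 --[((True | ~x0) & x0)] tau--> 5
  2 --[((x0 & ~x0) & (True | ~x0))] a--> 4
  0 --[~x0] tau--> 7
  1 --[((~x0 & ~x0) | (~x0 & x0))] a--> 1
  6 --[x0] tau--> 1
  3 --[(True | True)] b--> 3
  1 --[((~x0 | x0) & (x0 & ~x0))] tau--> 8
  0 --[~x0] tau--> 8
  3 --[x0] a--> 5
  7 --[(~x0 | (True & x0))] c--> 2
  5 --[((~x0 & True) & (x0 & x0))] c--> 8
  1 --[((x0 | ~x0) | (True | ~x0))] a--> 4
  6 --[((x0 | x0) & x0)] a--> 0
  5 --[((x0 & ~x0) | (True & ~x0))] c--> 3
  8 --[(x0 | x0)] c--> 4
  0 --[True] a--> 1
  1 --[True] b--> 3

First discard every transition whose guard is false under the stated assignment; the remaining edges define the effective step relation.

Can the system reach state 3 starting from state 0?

Answer: REACHABLE

Analysis:
10 transition(s) survive guard evaluation.
Layer 0: {0}
Layer 1: {1}  now seen {0,1}
Layer 2: {3,4}  now seen {0,1,3,4}
Layer 3: {5}  now seen {0,1,3,4,5}
R = {0,1,3,4,5}
Path to 3: a·b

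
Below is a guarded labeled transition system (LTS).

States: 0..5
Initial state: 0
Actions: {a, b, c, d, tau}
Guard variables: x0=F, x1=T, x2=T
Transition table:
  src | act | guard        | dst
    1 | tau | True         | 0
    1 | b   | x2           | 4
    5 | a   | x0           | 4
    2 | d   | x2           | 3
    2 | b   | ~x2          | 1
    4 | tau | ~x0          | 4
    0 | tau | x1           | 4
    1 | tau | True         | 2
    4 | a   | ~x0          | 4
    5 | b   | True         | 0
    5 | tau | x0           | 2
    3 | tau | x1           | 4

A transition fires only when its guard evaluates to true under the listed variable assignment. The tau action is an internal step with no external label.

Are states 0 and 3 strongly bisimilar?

Refine partition for ~:
  π0 = {{0,1,2,3,4,5}}
  π1 = {{0,3},{1},{2},{4},{5}}
5 equivalence class(es) (converged in 2)
class of 0: {0,3}; class of 3: {0,3}

Answer: BISIMILAR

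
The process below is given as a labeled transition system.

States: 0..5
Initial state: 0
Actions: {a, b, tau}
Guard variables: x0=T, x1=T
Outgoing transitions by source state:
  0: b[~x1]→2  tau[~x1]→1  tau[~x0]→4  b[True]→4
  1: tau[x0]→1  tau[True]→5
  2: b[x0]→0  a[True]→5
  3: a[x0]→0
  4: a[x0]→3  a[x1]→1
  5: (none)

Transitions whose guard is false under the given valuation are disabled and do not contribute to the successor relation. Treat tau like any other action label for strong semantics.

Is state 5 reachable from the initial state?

Answer: REACHABLE

Trace:
8 transition(s) survive guard evaluation.
Layer 0: {0}
Layer 1: {4}  now seen {0,4}
Layer 2: {1,3}  now seen {0,1,3,4}
Layer 3: {5}  now seen {0,1,3,4,5}
Reach set: {0,1,3,4,5}
trace reaching 5: b·a·tau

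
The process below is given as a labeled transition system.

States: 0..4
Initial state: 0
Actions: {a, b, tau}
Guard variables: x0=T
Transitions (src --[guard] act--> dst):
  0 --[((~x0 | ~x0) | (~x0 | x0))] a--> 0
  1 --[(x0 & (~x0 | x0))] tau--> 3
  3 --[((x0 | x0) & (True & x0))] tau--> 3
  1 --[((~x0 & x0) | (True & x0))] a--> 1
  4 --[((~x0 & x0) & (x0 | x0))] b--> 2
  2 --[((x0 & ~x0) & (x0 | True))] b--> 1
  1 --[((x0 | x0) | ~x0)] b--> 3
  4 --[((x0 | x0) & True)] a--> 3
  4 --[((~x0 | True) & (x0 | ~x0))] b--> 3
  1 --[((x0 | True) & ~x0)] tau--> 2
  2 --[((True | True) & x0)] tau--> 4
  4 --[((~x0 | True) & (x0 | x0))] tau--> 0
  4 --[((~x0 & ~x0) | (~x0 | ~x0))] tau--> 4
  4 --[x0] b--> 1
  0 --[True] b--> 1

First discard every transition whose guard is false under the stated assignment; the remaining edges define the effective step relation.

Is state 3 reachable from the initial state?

Answer: REACHABLE

Trace:
11 transition(s) survive guard evaluation.
depth 0: {0}
depth 1: {1}  cumulative {0,1}
depth 2: {3}  cumulative {0,1,3}
Reachable = {0,1,3}
Path to 3: b·tau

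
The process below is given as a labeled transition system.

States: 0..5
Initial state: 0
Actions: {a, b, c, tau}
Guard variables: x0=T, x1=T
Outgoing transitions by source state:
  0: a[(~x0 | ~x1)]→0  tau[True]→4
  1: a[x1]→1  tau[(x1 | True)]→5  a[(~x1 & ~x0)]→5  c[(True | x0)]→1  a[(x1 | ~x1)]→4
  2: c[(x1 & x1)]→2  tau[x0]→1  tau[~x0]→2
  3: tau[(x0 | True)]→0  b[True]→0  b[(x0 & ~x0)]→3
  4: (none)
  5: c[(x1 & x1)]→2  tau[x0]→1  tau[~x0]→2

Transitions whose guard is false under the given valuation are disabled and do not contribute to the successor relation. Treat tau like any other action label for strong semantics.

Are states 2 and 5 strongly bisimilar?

Compute ~ classes (split until stable):
  π0 = {{0,1,2,3,4,5}}
  π1 = {{0},{1},{2,5},{3},{4}}
5 equivalence class(es) (converged in 2)
class of 2: {2,5}; class of 5: {2,5}

Answer: BISIMILAR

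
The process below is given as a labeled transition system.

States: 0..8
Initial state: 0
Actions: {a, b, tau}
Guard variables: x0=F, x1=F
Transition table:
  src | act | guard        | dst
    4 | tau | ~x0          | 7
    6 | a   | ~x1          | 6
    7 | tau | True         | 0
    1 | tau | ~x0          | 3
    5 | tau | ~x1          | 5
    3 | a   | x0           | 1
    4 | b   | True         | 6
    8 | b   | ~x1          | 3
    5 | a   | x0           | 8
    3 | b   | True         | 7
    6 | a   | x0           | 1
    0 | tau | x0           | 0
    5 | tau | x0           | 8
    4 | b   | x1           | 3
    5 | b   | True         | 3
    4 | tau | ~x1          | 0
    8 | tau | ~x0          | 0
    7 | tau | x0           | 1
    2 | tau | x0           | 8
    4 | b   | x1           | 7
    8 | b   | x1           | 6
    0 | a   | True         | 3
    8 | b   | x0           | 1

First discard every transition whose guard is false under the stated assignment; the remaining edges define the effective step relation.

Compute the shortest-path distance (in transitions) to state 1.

BFS to 1:
  L0 = {0}
  L1 = {3}
  L2 = {7}
1 never appears.

Answer: UNREACHABLE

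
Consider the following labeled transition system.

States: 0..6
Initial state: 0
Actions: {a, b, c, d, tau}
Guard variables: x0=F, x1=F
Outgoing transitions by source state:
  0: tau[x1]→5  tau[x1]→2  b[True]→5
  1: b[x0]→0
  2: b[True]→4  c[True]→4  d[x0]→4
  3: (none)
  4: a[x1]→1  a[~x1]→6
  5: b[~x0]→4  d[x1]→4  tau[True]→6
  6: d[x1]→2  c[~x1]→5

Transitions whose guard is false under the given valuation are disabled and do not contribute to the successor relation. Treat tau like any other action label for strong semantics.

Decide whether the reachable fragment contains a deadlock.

Answer: DEADLOCK-FREE

Analysis:
Reach set: {0,4,5,6}
  0: b→5  [deg 1]
  4: a→6  [deg 1]
  5: b→4  tau→6  [deg 2]
  6: c→5  [deg 1]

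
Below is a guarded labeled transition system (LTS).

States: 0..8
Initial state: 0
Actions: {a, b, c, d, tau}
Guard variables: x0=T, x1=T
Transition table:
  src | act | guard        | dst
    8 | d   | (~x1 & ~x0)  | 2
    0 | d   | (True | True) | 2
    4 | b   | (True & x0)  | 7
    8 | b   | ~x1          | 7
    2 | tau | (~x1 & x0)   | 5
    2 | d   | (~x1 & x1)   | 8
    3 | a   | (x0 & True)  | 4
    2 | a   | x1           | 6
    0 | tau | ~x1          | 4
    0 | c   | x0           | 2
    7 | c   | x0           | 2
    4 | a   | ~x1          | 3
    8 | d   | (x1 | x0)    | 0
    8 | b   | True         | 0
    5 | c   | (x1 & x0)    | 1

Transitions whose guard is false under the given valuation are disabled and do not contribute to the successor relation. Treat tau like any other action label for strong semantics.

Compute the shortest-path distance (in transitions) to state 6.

Breadth-first toward 6:
  depth 0: {0}
  depth 1: {2}
  depth 2: {6}
depth(6)=2, e.g. c·a

Answer: 2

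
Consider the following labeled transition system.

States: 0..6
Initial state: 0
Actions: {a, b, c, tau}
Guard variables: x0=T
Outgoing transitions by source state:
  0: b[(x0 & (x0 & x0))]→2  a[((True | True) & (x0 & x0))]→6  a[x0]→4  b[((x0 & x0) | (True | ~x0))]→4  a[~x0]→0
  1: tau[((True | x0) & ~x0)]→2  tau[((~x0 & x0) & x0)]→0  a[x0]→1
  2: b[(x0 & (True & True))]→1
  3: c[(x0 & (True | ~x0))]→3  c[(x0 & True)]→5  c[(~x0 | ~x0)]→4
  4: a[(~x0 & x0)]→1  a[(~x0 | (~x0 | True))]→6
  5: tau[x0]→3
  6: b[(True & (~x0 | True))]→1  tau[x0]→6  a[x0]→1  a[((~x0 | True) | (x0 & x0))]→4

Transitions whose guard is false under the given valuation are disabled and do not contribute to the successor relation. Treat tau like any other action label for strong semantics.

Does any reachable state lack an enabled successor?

Reach set: {0,1,2,4,6}
  0: a→4  a→6  b→2  b→4  [deg 4]
  1: a→1  [deg 1]
  2: b→1  [deg 1]
  4: a→6  [deg 1]
  6: a→1  a→4  b→1  tau→6  [deg 4]

Answer: DEADLOCK-FREE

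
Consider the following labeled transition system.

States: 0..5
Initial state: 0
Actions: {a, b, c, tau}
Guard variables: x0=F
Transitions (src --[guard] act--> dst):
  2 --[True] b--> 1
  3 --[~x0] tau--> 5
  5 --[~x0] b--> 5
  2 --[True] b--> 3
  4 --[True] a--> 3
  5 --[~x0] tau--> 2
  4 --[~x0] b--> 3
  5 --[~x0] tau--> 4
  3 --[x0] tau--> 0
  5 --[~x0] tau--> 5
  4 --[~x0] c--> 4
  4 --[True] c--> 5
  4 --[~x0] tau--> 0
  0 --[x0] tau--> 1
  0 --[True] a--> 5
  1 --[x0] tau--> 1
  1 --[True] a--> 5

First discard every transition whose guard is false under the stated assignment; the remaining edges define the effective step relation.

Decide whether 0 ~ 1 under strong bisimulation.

Answer: BISIMILAR

Working:
Bisimulation quotient by refinement:
  π0 = {{0,1,2,3,4,5}}
  π1 = {{0,1},{2},{3},{4},{5}}
stable after 2 split(s): 5 block(s)
0∈{0,1}, 1∈{0,1}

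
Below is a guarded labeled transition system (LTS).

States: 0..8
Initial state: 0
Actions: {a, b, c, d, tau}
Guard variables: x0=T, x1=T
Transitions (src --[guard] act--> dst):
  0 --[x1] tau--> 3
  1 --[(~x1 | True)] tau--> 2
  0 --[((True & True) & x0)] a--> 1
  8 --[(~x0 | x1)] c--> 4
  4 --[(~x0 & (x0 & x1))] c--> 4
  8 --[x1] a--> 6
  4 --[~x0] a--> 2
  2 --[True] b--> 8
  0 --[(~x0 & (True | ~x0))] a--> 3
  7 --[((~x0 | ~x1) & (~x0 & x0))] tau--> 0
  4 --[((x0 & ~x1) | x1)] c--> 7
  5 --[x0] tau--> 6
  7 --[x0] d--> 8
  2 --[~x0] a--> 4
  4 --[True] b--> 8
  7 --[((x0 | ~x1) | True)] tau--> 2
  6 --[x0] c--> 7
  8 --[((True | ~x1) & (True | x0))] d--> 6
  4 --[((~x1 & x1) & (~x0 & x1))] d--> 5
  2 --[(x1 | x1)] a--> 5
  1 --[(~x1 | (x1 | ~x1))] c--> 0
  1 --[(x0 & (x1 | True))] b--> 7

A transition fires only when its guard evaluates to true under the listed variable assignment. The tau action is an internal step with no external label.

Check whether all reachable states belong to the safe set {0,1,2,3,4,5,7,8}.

Inv-set: {0,1,2,3,4,5,7,8}
Reachable = {0,1,2,3,4,5,6,7,8}
  0: ok
  1: ok
  2: ok
  3: ok
  4: ok
  5: ok
  6: VIOLATES
  7: ok
  8: ok
counterexample path to 6: a·tau·b·a

Answer: INVARIANT VIOLATED at state 6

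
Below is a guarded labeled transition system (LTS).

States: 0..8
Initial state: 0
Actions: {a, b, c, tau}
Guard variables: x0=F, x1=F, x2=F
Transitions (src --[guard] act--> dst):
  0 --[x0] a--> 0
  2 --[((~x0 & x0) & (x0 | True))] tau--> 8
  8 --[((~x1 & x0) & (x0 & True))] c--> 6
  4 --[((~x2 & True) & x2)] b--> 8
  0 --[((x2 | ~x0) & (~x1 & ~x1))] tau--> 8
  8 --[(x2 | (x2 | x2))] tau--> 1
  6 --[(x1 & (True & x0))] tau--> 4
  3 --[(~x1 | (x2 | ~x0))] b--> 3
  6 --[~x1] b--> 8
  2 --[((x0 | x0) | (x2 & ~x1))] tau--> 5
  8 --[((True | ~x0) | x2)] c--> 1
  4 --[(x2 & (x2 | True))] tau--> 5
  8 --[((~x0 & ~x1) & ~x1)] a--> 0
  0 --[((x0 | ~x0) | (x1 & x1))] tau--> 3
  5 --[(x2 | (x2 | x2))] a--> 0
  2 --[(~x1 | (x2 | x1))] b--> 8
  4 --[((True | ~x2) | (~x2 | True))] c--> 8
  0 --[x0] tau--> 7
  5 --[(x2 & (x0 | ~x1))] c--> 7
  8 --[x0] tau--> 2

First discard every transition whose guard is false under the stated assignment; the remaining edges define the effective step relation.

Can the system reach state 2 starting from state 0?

Answer: UNREACHABLE

Analysis:
8 transition(s) survive guard evaluation.
L0 = {0}
L1 = {3,8}  total {0,3,8}
L2 = {1}  total {0,1,3,8}
R = {0,1,3,8}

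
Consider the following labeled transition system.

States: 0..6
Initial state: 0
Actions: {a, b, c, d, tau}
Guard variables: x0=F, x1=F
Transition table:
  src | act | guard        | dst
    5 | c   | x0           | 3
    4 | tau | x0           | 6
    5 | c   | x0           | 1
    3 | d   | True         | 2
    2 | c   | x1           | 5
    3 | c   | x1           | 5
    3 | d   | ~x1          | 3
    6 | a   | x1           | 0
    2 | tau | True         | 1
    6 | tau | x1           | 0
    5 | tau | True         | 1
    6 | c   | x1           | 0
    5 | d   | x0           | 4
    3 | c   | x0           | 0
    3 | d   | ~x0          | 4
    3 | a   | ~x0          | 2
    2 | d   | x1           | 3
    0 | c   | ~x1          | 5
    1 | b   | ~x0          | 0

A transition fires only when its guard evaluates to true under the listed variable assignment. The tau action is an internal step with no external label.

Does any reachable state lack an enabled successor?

Reachable = {0,1,5}
  0: c→5  [1 exit(s)]
  1: b→0  [1 exit(s)]
  5: tau→1  [1 exit(s)]

Answer: DEADLOCK-FREE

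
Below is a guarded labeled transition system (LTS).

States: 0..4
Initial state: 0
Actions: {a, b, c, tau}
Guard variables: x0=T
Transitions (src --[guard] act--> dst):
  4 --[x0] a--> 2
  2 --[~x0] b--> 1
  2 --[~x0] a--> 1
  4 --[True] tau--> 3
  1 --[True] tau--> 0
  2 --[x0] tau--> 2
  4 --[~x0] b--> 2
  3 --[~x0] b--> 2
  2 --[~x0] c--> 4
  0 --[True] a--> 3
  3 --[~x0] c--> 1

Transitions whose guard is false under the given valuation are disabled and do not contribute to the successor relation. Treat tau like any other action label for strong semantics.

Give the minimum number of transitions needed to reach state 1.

Breadth-first toward 1:
  Layer 0: {0}
  Layer 1: {3}
1 never appears.

Answer: UNREACHABLE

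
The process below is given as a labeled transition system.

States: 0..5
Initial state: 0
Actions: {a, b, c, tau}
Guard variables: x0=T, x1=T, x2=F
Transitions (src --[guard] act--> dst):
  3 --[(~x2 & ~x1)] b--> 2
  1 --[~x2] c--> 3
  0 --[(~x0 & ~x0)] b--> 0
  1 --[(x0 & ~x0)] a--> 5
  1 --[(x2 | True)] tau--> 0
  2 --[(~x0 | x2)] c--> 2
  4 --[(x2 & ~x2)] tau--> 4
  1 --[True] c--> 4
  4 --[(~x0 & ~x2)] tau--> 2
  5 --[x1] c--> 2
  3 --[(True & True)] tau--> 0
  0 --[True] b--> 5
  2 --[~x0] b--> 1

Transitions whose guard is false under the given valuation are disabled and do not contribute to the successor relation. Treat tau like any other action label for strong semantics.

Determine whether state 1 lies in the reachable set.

After dropping false guards: 6 live edges.
Layer 0: {0}
Layer 1: {5}  cumulative {0,5}
Layer 2: {2}  cumulative {0,2,5}
Reach set: {0,2,5}

Answer: UNREACHABLE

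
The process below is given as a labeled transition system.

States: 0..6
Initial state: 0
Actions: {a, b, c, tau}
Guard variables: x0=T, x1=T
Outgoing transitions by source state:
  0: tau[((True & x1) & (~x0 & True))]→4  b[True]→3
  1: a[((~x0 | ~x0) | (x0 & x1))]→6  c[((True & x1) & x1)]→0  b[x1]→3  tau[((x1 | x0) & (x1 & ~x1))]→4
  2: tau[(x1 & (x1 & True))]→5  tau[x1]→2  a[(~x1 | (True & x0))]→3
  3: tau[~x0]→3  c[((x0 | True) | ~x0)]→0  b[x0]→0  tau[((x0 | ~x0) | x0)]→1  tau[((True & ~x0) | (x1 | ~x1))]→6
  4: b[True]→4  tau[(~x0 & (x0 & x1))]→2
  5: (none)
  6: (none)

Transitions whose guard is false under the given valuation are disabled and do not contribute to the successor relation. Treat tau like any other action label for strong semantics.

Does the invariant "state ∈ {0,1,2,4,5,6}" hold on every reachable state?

Inv-set: {0,1,2,4,5,6}
R = {0,1,3,6}
  0: safe
  1: safe
  3: VIOLATES
  6: safe
reach 3 via b — violates

Answer: INVARIANT VIOLATED at state 3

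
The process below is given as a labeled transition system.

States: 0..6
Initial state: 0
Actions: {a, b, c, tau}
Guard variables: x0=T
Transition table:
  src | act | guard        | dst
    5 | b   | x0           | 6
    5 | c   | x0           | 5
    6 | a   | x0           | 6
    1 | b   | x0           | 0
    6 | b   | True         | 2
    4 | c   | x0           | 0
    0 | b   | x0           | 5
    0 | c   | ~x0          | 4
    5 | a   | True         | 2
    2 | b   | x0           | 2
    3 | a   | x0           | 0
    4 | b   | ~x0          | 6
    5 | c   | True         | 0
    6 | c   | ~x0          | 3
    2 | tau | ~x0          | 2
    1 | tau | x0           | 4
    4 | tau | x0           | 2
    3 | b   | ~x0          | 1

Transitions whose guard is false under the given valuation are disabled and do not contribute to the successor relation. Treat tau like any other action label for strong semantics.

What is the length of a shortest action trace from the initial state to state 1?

Layered search for 1:
  Layer 0: {0}
  Layer 1: {5}
  Layer 2: {2,6}
1 never appears.

Answer: UNREACHABLE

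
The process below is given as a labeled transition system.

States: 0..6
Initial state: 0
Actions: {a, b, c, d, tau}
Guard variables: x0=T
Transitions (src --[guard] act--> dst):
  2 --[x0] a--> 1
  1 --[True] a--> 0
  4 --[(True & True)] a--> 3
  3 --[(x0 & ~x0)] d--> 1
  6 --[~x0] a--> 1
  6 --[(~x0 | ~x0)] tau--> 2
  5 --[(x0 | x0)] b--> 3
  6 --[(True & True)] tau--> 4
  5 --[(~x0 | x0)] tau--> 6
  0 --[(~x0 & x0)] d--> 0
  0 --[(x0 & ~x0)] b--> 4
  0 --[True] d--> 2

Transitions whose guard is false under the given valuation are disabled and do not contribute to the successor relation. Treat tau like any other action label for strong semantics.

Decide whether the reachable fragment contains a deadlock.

Answer: DEADLOCK-FREE

Analysis:
Reachable = {0,1,2}
  0: d→2  [1 exit(s)]
  1: a→0  [1 exit(s)]
  2: a→1  [1 exit(s)]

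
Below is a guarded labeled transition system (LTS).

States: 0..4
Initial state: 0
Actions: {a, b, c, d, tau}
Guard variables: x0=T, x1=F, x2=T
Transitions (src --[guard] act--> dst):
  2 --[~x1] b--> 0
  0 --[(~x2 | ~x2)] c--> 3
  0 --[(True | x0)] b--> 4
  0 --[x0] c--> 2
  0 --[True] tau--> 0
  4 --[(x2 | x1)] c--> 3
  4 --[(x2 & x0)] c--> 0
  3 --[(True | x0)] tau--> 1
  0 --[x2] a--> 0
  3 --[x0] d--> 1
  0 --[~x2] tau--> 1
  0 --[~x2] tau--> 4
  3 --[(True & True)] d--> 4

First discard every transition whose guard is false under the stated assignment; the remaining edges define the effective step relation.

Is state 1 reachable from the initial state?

After dropping false guards: 10 live edges.
Layer 0: {0}
Layer 1: {2,4}  total {0,2,4}
Layer 2: {3}  total {0,2,3,4}
Layer 3: {1}  total {0,1,2,3,4}
R = {0,1,2,3,4}
trace reaching 1: b·c·tau

Answer: REACHABLE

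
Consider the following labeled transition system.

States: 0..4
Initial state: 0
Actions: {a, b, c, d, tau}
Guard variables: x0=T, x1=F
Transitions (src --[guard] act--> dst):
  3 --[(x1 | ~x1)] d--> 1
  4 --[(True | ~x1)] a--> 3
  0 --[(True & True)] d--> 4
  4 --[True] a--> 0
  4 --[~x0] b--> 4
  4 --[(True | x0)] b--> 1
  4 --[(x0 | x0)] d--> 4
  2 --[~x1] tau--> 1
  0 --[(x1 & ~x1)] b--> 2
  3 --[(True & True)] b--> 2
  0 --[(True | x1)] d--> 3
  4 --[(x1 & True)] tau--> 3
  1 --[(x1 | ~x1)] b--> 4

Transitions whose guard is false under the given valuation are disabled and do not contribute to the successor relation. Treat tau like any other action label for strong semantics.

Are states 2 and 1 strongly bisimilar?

Answer: NOT BISIMILAR

Working:
Compute ~ classes (split until stable):
  P[0] = {{0,1,2,3,4}}
  P[1] = {{0},{1},{2},{3},{4}}
stable after 2 split(s): 5 block(s)
class of 2: {2}; class of 1: {1}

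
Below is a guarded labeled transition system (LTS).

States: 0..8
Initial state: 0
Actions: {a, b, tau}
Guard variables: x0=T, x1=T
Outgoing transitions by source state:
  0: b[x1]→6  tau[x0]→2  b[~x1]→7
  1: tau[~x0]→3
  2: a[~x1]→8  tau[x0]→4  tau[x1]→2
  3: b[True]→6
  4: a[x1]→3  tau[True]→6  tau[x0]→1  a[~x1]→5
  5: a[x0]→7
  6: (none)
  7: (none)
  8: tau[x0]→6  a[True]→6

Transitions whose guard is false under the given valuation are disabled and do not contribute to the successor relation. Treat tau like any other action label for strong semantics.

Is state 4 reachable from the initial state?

Answer: REACHABLE

Trace:
Guard filter leaves 11 enabled edge(s).
L0 = {0}
L1 = {2,6}  now seen {0,2,6}
L2 = {4}  now seen {0,2,4,6}
L3 = {1,3}  now seen {0,1,2,3,4,6}
R = {0,1,2,3,4,6}
Path to 4: tau·tau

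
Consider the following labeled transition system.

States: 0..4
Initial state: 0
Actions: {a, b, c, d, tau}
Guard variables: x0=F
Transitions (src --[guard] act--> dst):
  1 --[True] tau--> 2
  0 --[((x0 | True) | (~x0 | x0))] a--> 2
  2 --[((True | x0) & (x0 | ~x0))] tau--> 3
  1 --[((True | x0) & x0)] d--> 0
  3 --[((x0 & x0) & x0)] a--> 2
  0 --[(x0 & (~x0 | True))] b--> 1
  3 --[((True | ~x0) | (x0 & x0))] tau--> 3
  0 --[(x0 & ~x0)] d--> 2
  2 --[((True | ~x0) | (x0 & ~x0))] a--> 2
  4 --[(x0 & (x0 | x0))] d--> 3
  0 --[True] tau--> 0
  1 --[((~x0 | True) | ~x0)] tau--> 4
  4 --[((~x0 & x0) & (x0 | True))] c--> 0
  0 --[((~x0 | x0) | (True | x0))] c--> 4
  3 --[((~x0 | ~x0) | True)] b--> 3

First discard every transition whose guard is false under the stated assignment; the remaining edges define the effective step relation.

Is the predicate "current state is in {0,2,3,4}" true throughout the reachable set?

Answer: INVARIANT HOLDS

Trace:
Inv-set: {0,2,3,4}
Reachable = {0,2,3,4}
  0: ✓
  2: ✓
  3: ✓
  4: ✓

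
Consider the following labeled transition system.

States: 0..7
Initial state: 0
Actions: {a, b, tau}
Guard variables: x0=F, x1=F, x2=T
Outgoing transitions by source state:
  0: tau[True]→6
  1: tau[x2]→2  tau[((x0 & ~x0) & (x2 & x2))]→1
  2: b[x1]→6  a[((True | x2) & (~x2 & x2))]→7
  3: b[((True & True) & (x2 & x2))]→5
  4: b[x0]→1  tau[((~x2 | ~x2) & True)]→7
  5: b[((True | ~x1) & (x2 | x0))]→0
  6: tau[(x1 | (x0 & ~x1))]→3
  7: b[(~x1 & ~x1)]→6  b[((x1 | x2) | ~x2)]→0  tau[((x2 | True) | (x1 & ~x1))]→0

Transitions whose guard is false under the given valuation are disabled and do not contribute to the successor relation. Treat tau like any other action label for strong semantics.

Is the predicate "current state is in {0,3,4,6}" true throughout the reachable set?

Allowed set {0,3,4,6}
Reach set: {0,6}
  0: ok
  6: ok

Answer: INVARIANT HOLDS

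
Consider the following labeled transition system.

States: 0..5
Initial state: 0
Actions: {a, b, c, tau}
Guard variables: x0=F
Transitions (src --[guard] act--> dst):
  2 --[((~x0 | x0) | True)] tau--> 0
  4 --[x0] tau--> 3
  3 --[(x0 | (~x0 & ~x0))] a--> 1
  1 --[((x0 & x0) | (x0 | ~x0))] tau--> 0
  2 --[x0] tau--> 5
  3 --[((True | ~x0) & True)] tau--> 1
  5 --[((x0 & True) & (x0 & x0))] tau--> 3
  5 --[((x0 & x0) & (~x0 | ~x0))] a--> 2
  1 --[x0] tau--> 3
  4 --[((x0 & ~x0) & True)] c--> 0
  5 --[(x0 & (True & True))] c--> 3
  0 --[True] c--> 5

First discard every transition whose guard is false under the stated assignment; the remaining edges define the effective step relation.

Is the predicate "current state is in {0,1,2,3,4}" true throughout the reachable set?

Answer: INVARIANT VIOLATED at state 5

Analysis:
Allowed set {0,1,2,3,4}
Reachable = {0,5}
  0: ✓
  5: ✗ unsafe
witness against invariant: c → 5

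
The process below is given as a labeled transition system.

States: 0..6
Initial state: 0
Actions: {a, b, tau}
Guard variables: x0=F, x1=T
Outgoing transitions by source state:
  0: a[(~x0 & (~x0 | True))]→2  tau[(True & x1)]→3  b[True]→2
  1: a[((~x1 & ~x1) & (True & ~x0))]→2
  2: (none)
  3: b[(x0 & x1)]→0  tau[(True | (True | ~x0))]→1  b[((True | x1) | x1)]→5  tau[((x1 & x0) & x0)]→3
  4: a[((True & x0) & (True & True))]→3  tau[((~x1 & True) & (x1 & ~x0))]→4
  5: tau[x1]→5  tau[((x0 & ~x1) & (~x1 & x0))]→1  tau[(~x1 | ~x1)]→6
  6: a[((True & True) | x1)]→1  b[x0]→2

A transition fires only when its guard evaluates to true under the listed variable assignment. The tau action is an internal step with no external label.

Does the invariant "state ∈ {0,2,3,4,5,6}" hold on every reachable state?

Answer: INVARIANT VIOLATED at state 1

Trace:
Inv-set: {0,2,3,4,5,6}
R = {0,1,2,3,5}
  0: safe
  1: outside
  2: safe
  3: safe
  5: safe
reach 1 via tau·tau — violates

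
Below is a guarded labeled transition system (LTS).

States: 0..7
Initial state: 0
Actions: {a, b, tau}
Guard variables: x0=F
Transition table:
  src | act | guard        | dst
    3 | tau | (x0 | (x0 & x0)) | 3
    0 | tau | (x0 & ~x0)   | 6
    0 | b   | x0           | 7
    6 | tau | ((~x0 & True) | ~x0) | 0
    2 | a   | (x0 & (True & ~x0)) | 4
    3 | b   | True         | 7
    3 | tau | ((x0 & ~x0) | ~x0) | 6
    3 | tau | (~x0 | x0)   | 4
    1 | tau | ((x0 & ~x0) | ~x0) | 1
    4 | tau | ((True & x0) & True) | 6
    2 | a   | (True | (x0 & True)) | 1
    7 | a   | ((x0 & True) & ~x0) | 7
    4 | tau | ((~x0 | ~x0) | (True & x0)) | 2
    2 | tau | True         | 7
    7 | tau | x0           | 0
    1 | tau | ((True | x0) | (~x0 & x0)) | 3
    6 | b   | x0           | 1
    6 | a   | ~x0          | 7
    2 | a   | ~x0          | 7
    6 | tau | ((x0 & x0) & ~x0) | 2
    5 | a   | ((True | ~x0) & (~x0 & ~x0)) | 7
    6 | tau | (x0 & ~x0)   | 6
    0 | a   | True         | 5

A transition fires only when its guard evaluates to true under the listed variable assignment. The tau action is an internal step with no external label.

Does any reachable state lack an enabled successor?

Answer: DEADLOCK at state 7

Trace:
Reach set: {0,5,7}
  0: a→5  [1 exit(s)]
  5: a→7  [1 exit(s)]
  7: ∅  [deadlock]
witness 7: a·a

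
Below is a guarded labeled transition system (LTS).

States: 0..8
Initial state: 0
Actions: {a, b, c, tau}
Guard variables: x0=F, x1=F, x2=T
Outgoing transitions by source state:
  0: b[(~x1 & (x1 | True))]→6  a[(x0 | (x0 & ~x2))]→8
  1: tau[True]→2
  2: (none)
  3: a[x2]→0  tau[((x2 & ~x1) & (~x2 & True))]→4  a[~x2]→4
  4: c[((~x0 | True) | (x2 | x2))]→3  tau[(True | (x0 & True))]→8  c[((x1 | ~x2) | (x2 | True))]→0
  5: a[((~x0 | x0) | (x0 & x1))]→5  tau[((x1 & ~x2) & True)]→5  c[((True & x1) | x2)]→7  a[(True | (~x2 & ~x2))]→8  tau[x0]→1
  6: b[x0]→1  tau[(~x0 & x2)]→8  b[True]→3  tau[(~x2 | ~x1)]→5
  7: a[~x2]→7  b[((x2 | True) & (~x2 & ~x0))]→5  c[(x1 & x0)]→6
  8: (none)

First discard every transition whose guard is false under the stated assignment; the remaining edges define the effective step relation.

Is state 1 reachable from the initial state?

12 transition(s) survive guard evaluation.
L0 = {0}
L1 = {6}  now seen {0,6}
L2 = {3,5,8}  now seen {0,3,5,6,8}
L3 = {7}  now seen {0,3,5,6,7,8}
Reach set: {0,3,5,6,7,8}

Answer: UNREACHABLE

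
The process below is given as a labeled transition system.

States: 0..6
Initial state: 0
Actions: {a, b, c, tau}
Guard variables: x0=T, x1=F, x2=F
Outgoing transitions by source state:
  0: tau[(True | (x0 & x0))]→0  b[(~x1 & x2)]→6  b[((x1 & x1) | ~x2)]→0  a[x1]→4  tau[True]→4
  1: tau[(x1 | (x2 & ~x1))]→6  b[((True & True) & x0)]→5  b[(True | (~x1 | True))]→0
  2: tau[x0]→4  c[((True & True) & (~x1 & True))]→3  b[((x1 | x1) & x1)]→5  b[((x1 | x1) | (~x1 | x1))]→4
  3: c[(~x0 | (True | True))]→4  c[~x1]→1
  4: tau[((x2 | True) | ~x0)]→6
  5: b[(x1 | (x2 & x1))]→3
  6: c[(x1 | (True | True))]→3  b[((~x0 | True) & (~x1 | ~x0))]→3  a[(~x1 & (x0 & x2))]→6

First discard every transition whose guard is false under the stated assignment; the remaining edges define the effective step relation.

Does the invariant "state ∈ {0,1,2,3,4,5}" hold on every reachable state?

Answer: INVARIANT VIOLATED at state 6

Trace:
Allowed set {0,1,2,3,4,5}
R = {0,1,3,4,5,6}
  0: ok
  1: ok
  3: ok
  4: ok
  5: ok
  6: outside
witness against invariant: tau·tau → 6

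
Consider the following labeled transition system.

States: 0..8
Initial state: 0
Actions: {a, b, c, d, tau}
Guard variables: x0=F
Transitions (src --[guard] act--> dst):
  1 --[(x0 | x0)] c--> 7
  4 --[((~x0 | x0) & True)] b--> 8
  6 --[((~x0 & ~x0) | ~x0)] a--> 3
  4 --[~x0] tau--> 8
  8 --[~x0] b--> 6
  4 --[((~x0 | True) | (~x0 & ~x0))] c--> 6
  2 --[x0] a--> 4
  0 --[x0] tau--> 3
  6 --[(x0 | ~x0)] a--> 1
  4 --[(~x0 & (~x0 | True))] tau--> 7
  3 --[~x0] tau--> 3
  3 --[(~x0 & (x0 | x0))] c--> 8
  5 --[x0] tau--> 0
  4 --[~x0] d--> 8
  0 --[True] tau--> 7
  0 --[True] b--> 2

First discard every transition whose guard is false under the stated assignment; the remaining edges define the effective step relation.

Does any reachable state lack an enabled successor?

Answer: DEADLOCK at state 2

Working:
Reach set: {0,2,7}
  0: b→2  tau→7  [2 exit(s)]
  2: ∅  [deadlock]
  7: ∅  [deadlock]
witness 2: b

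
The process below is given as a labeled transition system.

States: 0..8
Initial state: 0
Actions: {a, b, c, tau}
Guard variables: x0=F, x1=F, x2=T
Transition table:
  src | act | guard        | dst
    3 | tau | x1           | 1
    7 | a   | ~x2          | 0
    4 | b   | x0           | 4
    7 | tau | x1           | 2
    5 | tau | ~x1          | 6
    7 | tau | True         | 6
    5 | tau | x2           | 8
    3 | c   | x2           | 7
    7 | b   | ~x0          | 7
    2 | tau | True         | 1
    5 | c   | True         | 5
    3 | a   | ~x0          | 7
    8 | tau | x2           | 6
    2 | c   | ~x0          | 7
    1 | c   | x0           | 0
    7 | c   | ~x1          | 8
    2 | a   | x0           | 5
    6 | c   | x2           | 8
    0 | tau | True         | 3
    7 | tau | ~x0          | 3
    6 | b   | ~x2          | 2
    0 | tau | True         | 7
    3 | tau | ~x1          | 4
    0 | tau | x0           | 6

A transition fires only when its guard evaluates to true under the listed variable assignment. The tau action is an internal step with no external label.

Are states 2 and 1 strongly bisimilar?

Answer: NOT BISIMILAR

Analysis:
Compute ~ classes (split until stable):
  π0 = {{0,1,2,3,4,5,6,7,8}}
  π1 = {{0,8},{1,4},{2,5},{3},{6},{7}}
  π2 = {{0},{1,4},{2},{3},{5},{6},{7},{8}}
stable after 3 split(s): 8 block(s)
2∈{2}, 1∈{1,4}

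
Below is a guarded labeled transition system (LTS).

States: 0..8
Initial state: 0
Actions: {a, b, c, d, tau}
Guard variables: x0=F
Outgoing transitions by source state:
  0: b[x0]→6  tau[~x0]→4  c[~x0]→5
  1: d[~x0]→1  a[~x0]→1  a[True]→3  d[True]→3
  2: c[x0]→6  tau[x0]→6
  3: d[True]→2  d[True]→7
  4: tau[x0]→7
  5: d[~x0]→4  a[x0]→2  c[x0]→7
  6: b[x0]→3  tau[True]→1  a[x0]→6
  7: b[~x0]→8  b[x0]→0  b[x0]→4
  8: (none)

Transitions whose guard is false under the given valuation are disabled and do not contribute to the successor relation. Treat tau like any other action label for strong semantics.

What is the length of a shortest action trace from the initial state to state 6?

Answer: UNREACHABLE

Working:
Layered search for 6:
  L0 = {0}
  L1 = {4,5}
6 never appears.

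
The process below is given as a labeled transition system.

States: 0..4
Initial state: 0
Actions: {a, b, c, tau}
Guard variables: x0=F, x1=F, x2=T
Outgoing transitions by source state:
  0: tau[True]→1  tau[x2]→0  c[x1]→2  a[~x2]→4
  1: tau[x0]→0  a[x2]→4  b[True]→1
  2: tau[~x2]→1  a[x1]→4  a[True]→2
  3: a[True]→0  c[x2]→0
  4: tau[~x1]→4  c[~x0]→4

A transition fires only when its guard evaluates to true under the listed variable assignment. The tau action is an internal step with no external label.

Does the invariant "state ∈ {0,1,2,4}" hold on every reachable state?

Allowed set {0,1,2,4}
R = {0,1,4}
  0: ok
  1: ok
  4: ok

Answer: INVARIANT HOLDS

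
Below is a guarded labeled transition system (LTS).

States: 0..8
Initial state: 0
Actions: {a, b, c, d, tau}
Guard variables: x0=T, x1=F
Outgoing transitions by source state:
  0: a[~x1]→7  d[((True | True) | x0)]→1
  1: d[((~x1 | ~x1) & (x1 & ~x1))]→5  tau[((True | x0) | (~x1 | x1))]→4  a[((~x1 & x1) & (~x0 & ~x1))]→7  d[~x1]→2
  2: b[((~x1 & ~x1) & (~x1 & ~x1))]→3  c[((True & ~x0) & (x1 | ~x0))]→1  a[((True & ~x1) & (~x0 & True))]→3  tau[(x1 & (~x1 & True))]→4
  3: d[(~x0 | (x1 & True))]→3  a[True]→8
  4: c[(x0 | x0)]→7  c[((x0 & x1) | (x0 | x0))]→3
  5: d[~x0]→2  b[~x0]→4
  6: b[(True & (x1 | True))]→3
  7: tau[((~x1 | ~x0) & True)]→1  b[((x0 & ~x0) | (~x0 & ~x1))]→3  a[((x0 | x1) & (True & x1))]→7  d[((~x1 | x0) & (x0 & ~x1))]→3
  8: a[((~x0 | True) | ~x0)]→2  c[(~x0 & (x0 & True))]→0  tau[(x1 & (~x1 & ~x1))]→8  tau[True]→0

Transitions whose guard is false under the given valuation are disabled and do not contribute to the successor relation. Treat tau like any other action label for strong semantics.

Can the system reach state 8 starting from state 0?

13 transition(s) survive guard evaluation.
L0 = {0}
L1 = {1,7}  now seen {0,1,7}
L2 = {2,3,4}  now seen {0,1,2,3,4,7}
L3 = {8}  now seen {0,1,2,3,4,7,8}
Reachable = {0,1,2,3,4,7,8}
witness 8: a·d·a

Answer: REACHABLE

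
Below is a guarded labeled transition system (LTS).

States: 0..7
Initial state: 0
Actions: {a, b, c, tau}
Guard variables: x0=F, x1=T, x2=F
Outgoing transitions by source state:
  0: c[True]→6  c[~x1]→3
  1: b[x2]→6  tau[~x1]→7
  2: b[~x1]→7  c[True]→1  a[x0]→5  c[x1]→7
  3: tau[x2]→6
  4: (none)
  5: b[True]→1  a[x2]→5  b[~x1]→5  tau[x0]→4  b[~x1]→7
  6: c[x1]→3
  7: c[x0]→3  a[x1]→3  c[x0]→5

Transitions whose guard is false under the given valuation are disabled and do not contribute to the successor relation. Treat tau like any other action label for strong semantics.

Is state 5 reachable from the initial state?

Answer: UNREACHABLE

Working:
6 transition(s) survive guard evaluation.
Layer 0: {0}
Layer 1: {6}  now seen {0,6}
Layer 2: {3}  now seen {0,3,6}
R = {0,3,6}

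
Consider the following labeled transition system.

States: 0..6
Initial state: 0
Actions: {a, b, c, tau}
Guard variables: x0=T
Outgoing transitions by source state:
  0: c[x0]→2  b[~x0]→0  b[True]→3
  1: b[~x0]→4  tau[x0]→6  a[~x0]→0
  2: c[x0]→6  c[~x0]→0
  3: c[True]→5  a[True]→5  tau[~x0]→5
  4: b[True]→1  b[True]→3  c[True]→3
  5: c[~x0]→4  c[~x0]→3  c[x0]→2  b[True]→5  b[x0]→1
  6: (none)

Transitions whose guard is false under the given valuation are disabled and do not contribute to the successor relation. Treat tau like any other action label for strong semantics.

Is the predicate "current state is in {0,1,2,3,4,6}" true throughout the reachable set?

Answer: INVARIANT VIOLATED at state 5

Analysis:
Safe = {0,1,2,3,4,6}
Reachable = {0,1,2,3,5,6}
  0: ✓
  1: ✓
  2: ✓
  3: ✓
  5: VIOLATES
  6: ✓
witness against invariant: b·c → 5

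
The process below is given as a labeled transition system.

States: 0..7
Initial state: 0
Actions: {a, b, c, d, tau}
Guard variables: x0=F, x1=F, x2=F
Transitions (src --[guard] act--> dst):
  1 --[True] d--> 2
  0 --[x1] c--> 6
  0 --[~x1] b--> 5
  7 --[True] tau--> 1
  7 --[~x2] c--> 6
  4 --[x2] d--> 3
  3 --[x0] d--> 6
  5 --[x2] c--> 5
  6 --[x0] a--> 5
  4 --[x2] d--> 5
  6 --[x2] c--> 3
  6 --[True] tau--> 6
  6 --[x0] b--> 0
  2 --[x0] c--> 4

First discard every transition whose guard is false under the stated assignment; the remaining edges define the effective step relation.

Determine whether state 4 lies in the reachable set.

Answer: UNREACHABLE

Working:
5 transition(s) survive guard evaluation.
L0 = {0}
L1 = {5}  total {0,5}
Reachable = {0,5}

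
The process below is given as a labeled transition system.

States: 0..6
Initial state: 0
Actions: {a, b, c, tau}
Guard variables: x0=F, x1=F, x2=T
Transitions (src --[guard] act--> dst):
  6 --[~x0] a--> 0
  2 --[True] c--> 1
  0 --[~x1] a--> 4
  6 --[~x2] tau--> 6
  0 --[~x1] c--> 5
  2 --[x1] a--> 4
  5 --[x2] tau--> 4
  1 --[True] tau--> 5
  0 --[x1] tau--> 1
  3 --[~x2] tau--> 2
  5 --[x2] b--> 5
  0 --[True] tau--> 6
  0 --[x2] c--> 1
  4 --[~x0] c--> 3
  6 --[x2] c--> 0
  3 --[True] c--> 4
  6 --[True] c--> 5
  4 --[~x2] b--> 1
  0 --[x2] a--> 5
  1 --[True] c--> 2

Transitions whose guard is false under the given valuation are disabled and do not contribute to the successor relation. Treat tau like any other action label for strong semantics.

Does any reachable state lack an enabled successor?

R = {0,1,2,3,4,5,6}
  0: a→4  a→5  c→1  c→5  tau→6  [5 exit(s)]
  1: c→2  tau→5  [2 exit(s)]
  2: c→1  [1 exit(s)]
  3: c→4  [1 exit(s)]
  4: c→3  [1 exit(s)]
  5: b→5  tau→4  [2 exit(s)]
  6: a→0  c→0  c→5  [3 exit(s)]

Answer: DEADLOCK-FREE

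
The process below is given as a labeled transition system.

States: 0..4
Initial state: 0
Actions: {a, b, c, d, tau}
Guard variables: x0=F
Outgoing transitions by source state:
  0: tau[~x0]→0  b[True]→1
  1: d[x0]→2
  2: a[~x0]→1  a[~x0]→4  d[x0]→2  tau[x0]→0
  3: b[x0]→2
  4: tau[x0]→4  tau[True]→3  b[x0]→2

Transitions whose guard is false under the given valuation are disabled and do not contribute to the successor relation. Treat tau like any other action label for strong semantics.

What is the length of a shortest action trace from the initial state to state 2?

Breadth-first toward 2:
  L0 = {0}
  L1 = {1}
2 never appears.

Answer: UNREACHABLE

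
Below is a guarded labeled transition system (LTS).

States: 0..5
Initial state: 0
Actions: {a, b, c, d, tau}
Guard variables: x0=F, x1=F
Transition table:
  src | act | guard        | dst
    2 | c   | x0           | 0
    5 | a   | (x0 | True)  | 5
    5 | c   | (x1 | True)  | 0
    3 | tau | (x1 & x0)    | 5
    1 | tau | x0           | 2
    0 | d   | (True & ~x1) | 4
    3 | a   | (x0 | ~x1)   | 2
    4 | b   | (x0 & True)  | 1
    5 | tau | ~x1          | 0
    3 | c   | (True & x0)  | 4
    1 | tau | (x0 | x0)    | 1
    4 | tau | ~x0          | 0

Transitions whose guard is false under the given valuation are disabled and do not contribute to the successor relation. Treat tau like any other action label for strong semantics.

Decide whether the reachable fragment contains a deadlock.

Answer: DEADLOCK-FREE

Analysis:
Reach set: {0,4}
  0: d→4  [deg 1]
  4: tau→0  [deg 1]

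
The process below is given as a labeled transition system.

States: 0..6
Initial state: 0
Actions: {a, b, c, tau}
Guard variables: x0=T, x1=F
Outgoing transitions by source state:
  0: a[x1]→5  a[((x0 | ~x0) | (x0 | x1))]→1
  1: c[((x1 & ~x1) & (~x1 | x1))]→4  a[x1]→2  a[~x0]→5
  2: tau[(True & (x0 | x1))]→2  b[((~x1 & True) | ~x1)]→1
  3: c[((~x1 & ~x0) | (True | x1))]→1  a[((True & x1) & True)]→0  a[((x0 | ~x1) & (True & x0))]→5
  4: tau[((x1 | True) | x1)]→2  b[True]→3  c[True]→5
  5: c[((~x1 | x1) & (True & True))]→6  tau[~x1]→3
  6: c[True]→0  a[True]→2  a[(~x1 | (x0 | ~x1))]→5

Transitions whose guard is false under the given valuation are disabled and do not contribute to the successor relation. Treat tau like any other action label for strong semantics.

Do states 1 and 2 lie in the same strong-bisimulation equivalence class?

Answer: NOT BISIMILAR

Working:
Bisimulation quotient by refinement:
  P[0] = {{0,1,2,3,4,5,6}}
  P[1] = {{0},{1},{2},{3,6},{4},{5}}
  P[2] = {{0},{1},{2},{3},{4},{5},{6}}
stable after 3 split(s): 7 block(s)
[1]={1}  [2]={2}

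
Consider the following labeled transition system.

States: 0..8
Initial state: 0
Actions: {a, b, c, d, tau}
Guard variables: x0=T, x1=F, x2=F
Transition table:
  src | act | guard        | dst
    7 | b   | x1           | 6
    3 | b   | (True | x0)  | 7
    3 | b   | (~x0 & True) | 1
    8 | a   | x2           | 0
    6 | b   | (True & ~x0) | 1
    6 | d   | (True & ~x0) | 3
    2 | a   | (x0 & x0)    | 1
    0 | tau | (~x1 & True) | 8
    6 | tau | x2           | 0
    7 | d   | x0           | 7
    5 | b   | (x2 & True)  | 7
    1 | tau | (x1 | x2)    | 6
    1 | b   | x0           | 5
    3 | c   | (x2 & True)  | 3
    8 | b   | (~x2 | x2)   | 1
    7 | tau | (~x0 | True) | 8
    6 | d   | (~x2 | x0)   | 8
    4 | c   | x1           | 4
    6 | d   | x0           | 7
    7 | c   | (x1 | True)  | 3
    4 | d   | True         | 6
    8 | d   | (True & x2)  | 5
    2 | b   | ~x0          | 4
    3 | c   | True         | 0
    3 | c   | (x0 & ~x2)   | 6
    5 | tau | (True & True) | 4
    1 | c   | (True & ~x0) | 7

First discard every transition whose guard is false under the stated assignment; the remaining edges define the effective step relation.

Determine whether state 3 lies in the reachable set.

Answer: REACHABLE

Trace:
14 transition(s) survive guard evaluation.
depth 0: {0}
depth 1: {8}  now seen {0,8}
depth 2: {1}  now seen {0,1,8}
depth 3: {5}  now seen {0,1,5,8}
depth 4: {4}  now seen {0,1,4,5,8}
depth 5: {6}  now seen {0,1,4,5,6,8}
depth 6: {7}  now seen {0,1,4,5,6,7,8}
depth 7: {3}  now seen {0,1,3,4,5,6,7,8}
Reachable = {0,1,3,4,5,6,7,8}
Path to 3: tau·b·b·tau·d·d·c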